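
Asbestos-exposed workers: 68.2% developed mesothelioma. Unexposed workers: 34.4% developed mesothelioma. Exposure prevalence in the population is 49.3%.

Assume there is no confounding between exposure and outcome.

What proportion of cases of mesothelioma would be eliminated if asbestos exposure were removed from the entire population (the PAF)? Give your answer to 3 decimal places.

PAF ≈ 0.326

p₁ = 0.682, p₀ = 0.344.
Overall risk P(Y=1) = π·p₁ + (1−π)·p₀ = 0.493×0.682 + 0.507×0.344 = 0.51063.
Under exogeneity, PAF = [P(Y=1) − p₀] / P(Y=1).
PAF = (0.51063 − 0.344) / 0.51063 ≈ 0.3263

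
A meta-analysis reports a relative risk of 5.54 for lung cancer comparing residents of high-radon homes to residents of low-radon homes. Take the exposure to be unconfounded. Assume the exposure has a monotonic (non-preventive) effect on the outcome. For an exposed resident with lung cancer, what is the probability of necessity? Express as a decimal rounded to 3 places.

Under exogeneity and monotonicity, PN = (RR − 1) / RR = 1 − 1/RR.
PN = (5.54 − 1) / 5.54 = 4.54 / 5.54 ≈ 0.8195

PN ≈ 0.819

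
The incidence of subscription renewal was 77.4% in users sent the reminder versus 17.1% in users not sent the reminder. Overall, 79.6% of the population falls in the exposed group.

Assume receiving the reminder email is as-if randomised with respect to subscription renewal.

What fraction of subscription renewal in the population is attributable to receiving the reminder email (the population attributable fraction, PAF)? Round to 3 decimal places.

p₁ = 0.774, p₀ = 0.171.
Overall risk P(Y=1) = π·p₁ + (1−π)·p₀ = 0.796×0.774 + 0.204×0.171 = 0.65099.
Under exogeneity, PAF = [P(Y=1) − p₀] / P(Y=1).
PAF = (0.65099 − 0.171) / 0.65099 ≈ 0.7373

PAF ≈ 0.737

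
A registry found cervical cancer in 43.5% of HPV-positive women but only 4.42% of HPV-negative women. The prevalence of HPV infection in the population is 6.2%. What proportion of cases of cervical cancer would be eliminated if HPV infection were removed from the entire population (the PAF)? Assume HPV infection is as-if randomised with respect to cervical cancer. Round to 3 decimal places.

PAF ≈ 0.354

p₁ = 0.435, p₀ = 0.0442.
Overall risk P(Y=1) = π·p₁ + (1−π)·p₀ = 0.062×0.435 + 0.938×0.0442 = 0.06843.
Under exogeneity, PAF = [P(Y=1) − p₀] / P(Y=1).
PAF = (0.06843 − 0.0442) / 0.06843 ≈ 0.3541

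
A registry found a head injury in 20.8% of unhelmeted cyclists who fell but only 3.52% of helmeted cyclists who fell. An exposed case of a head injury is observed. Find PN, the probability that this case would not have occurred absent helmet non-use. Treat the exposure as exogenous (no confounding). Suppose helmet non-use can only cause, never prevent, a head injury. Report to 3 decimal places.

PN ≈ 0.831

p₁ = 0.208, p₀ = 0.0352.
Under exogeneity and monotonicity, PN = (p₁ − p₀) / p₁.
PN = (0.208 − 0.0352) / 0.208 = 0.1728 / 0.208 ≈ 0.8308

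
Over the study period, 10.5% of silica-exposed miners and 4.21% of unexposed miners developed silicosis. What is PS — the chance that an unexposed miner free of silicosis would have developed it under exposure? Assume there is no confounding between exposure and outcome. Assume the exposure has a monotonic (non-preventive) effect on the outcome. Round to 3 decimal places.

p₁ = 0.105, p₀ = 0.0421.
Under exogeneity and monotonicity, PS = (p₁ − p₀) / (1 − p₀).
PS = (0.105 − 0.0421) / (1 − 0.0421) = 0.0629 / 0.9579 ≈ 0.0657

PS ≈ 0.066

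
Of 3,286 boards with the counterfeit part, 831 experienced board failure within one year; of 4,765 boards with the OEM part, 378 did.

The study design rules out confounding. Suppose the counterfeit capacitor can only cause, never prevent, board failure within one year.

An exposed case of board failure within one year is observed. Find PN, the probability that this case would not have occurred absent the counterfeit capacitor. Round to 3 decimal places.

p₁ = P(outcome | exposed) = 831/3286 = 0.25289
p₀ = P(outcome | unexposed) = 378/4765 = 0.079328
Under exogeneity and monotonicity, PN = (p₁ − p₀) / p₁.
PN = (0.25289 − 0.079328) / 0.25289 = 0.17356 / 0.25289 ≈ 0.6863

PN ≈ 0.686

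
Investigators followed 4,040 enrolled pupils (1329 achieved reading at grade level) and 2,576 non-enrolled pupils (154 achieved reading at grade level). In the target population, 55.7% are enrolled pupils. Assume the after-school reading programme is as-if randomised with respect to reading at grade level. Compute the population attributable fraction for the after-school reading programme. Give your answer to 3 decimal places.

p₁ = P(outcome | exposed) = 1329/4040 = 0.32896
p₀ = P(outcome | unexposed) = 154/2576 = 0.059783
Overall risk P(Y=1) = π·p₁ + (1−π)·p₀ = 0.557×0.32896 + 0.443×0.059783 = 0.20971.
Under exogeneity, PAF = [P(Y=1) − p₀] / P(Y=1).
PAF = (0.20971 − 0.059783) / 0.20971 ≈ 0.7149

PAF ≈ 0.715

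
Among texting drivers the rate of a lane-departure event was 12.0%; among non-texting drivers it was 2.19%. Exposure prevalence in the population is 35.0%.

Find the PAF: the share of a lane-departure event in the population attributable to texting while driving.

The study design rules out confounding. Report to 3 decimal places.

PAF ≈ 0.611

p₁ = 0.12, p₀ = 0.0219.
Overall risk P(Y=1) = π·p₁ + (1−π)·p₀ = 0.35×0.12 + 0.65×0.0219 = 0.056235.
Under exogeneity, PAF = [P(Y=1) − p₀] / P(Y=1).
PAF = (0.056235 − 0.0219) / 0.056235 ≈ 0.6106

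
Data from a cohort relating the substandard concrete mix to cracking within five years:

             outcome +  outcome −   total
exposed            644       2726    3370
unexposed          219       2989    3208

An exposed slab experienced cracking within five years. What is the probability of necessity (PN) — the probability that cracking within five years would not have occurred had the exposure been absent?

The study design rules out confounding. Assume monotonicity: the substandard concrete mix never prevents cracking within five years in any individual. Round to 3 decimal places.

p₁ = P(outcome | exposed) = 644/3370 = 0.1911
p₀ = P(outcome | unexposed) = 219/3208 = 0.068267
Under exogeneity and monotonicity, PN = (p₁ − p₀) / p₁.
PN = (0.1911 − 0.068267) / 0.1911 = 0.12283 / 0.1911 ≈ 0.6428

PN ≈ 0.643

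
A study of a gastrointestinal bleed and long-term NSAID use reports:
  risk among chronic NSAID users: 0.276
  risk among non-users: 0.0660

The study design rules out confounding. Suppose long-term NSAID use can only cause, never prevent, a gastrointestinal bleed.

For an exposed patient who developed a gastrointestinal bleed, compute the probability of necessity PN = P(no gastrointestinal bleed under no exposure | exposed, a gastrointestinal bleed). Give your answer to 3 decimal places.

PN ≈ 0.761

Let p₁ = 0.276, p₀ = 0.066.
Under exogeneity and monotonicity, PN = (p₁ − p₀) / p₁.
PN = (0.276 − 0.066) / 0.276 = 0.21 / 0.276 ≈ 0.7609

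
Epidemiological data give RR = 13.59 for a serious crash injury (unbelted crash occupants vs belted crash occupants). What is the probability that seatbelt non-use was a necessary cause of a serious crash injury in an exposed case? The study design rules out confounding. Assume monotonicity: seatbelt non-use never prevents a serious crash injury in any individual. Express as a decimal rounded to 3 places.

Under exogeneity and monotonicity, PN = (RR − 1) / RR = 1 − 1/RR.
PN = (13.59 − 1) / 13.59 = 12.59 / 13.59 ≈ 0.9264

PN ≈ 0.926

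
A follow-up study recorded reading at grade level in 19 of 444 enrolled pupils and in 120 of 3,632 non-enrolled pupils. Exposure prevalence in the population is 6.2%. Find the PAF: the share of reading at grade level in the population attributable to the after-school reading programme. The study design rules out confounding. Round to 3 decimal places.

PAF ≈ 0.018

p₁ = P(outcome | exposed) = 19/444 = 0.042793
p₀ = P(outcome | unexposed) = 120/3632 = 0.03304
Overall risk P(Y=1) = π·p₁ + (1−π)·p₀ = 0.062×0.042793 + 0.938×0.03304 = 0.033644.
Under exogeneity, PAF = [P(Y=1) − p₀] / P(Y=1).
PAF = (0.033644 − 0.03304) / 0.033644 ≈ 0.0180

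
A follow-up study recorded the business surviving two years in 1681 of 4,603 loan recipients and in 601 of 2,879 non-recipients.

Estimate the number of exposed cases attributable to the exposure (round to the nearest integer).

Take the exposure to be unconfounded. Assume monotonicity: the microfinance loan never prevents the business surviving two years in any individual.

p₁ = P(outcome | exposed) = 1681/4603 = 0.3652
p₀ = P(outcome | unexposed) = 601/2879 = 0.20875
PN = (p₁ − p₀)/p₁ = (0.3652 − 0.20875) / 0.3652 ≈ 0.42838.
Attributable cases ≈ PN × (exposed cases) = 0.42838 × 1681 ≈ 720.11.

about 720 cases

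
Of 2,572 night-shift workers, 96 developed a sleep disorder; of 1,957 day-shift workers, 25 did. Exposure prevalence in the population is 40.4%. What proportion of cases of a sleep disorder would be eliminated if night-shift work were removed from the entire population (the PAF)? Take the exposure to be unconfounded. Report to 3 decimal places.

p₁ = P(outcome | exposed) = 96/2572 = 0.037325
p₀ = P(outcome | unexposed) = 25/1957 = 0.012775
Overall risk P(Y=1) = π·p₁ + (1−π)·p₀ = 0.404×0.037325 + 0.596×0.012775 = 0.022693.
Under exogeneity, PAF = [P(Y=1) − p₀] / P(Y=1).
PAF = (0.022693 − 0.012775) / 0.022693 ≈ 0.4371

PAF ≈ 0.437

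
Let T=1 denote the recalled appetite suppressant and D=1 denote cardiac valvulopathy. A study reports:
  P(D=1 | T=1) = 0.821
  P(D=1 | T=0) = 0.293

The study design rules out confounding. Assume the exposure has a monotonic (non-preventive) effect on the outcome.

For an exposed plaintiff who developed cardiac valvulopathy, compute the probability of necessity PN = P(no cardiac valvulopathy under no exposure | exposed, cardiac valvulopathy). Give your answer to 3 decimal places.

Let p₁ = 0.821, p₀ = 0.293.
Under exogeneity and monotonicity, PN = (p₁ − p₀) / p₁.
PN = (0.821 − 0.293) / 0.821 = 0.528 / 0.821 ≈ 0.6431

PN ≈ 0.643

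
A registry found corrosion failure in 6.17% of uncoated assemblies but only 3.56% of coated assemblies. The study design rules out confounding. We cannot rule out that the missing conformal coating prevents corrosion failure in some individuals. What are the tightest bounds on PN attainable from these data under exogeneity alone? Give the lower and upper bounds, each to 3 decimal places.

0.423 ≤ PN ≤ 1.000

p₁ = 0.0617, p₀ = 0.0356.
Under exogeneity alone the bounds on PN are max{0,(p₁−p₀)/p₁} ≤ PN ≤ min{1,(1−p₀)/p₁}.
  lower = (p₁ − p₀)/p₁ = 0.0261 / 0.0617 ≈ 0.4230
  upper = min{1, (1 − p₀)/p₁} = 0.9644 / 0.0617 ≈ 15.6305 → capped at 1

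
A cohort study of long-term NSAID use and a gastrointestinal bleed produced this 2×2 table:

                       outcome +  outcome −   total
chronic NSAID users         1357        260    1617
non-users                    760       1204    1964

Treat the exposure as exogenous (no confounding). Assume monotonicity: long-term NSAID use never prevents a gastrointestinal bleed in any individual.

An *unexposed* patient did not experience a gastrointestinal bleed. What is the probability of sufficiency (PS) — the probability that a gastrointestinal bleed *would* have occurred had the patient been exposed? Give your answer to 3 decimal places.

p₁ = P(outcome | exposed) = 1357/1617 = 0.83921
p₀ = P(outcome | unexposed) = 760/1964 = 0.38697
Under exogeneity and monotonicity, PS = (p₁ − p₀) / (1 − p₀).
PS = (0.83921 − 0.38697) / (1 − 0.38697) = 0.45224 / 0.61303 ≈ 0.7377

PS ≈ 0.738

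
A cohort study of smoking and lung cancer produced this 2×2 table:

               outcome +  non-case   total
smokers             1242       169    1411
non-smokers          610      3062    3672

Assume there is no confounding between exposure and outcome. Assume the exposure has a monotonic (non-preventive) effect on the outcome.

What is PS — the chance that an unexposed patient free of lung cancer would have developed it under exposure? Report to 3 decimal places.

PS ≈ 0.856

p₁ = P(outcome | exposed) = 1242/1411 = 0.88023
p₀ = P(outcome | unexposed) = 610/3672 = 0.16612
Under exogeneity and monotonicity, PS = (p₁ − p₀) / (1 − p₀).
PS = (0.88023 − 0.16612) / (1 − 0.16612) = 0.7141 / 0.83388 ≈ 0.8564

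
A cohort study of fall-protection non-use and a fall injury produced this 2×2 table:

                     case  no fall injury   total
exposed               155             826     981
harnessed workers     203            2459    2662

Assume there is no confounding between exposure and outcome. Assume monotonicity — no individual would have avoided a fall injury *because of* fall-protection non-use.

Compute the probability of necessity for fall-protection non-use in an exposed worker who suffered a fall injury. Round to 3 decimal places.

p₁ = P(outcome | exposed) = 155/981 = 0.158
p₀ = P(outcome | unexposed) = 203/2662 = 0.076258
Under exogeneity and monotonicity, PN = (p₁ − p₀)/p₁.
PN = (0.158 − 0.076258) / 0.158 ≈ 0.5174

PN ≈ 0.517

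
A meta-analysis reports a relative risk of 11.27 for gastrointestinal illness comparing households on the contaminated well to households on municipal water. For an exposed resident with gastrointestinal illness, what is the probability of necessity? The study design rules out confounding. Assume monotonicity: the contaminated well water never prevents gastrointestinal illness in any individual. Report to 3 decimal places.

PN ≈ 0.911

Under exogeneity and monotonicity, PN = (RR − 1) / RR = 1 − 1/RR.
PN = (11.27 − 1) / 11.27 = 10.27 / 11.27 ≈ 0.9113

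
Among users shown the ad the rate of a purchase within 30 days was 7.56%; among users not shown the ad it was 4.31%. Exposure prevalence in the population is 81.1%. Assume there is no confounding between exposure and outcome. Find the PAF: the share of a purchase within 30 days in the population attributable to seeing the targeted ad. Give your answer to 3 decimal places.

PAF ≈ 0.379

p₁ = 0.0756, p₀ = 0.0431.
Overall risk P(Y=1) = π·p₁ + (1−π)·p₀ = 0.811×0.0756 + 0.189×0.0431 = 0.069457.
Under exogeneity, PAF = [P(Y=1) − p₀] / P(Y=1).
PAF = (0.069457 − 0.0431) / 0.069457 ≈ 0.3795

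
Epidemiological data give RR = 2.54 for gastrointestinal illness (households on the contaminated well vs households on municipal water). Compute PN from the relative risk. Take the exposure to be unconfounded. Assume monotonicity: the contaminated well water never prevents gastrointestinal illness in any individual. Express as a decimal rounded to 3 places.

PN ≈ 0.606

Under exogeneity and monotonicity, PN = (RR − 1) / RR = 1 − 1/RR.
PN = (2.54 − 1) / 2.54 = 1.54 / 2.54 ≈ 0.6063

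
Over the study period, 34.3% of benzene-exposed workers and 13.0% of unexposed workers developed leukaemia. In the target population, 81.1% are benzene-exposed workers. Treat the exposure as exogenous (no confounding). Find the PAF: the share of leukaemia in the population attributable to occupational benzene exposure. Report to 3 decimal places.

p₁ = 0.343, p₀ = 0.13.
Overall risk P(Y=1) = π·p₁ + (1−π)·p₀ = 0.811×0.343 + 0.189×0.13 = 0.30274.
Under exogeneity, PAF = [P(Y=1) − p₀] / P(Y=1).
PAF = (0.30274 − 0.13) / 0.30274 ≈ 0.5706

PAF ≈ 0.571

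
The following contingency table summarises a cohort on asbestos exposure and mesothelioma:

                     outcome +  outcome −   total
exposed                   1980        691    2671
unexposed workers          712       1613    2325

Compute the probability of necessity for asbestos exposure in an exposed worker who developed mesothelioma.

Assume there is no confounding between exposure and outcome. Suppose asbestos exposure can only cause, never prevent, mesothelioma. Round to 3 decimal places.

PN ≈ 0.587

p₁ = P(outcome | exposed) = 1980/2671 = 0.7413
p₀ = P(outcome | unexposed) = 712/2325 = 0.30624
Under exogeneity and monotonicity, PN = (p₁ − p₀) / p₁.
PN = (0.7413 − 0.30624) / 0.7413 = 0.43506 / 0.7413 ≈ 0.5869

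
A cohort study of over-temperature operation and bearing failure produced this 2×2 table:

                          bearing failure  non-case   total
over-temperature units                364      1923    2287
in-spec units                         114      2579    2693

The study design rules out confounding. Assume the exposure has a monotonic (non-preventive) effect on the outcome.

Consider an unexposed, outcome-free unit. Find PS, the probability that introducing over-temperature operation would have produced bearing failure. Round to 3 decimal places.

p₁ = P(outcome | exposed) = 364/2287 = 0.15916
p₀ = P(outcome | unexposed) = 114/2693 = 0.042332
Under exogeneity and monotonicity, PS = (p₁ − p₀) / (1 − p₀).
PS = (0.15916 − 0.042332) / (1 − 0.042332) = 0.11683 / 0.95767 ≈ 0.1220

PS ≈ 0.122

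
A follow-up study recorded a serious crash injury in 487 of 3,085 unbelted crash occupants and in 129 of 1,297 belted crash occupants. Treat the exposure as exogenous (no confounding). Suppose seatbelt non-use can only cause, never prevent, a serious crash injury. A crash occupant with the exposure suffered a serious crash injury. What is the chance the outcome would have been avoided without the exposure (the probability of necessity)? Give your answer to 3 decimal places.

p₁ = P(outcome | exposed) = 487/3085 = 0.15786
p₀ = P(outcome | unexposed) = 129/1297 = 0.09946
Under exogeneity and monotonicity, PN = (p₁ − p₀) / p₁.
PN = (0.15786 − 0.09946) / 0.15786 = 0.0584 / 0.15786 ≈ 0.3699

PN ≈ 0.370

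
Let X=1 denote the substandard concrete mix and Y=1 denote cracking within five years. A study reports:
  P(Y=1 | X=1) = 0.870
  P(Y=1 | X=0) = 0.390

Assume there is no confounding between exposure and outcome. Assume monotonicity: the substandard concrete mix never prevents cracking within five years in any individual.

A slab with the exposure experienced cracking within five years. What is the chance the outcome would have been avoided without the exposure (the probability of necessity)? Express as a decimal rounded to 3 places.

Let p₁ = 0.87, p₀ = 0.39.
Under exogeneity and monotonicity, PN = (p₁ − p₀) / p₁.
PN = (0.87 − 0.39) / 0.87 = 0.48 / 0.87 ≈ 0.5517

PN ≈ 0.552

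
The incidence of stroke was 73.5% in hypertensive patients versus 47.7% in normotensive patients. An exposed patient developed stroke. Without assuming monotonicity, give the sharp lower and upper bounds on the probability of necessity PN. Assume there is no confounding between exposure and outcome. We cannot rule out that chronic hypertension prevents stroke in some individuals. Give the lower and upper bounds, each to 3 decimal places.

0.351 ≤ PN ≤ 0.712

p₁ = 0.735, p₀ = 0.477.
Under exogeneity alone the bounds on PN are max{0,(p₁−p₀)/p₁} ≤ PN ≤ min{1,(1−p₀)/p₁}.
  lower = (p₁ − p₀)/p₁ = 0.258 / 0.735 ≈ 0.3510
  upper = min{1, (1 − p₀)/p₁} = 0.523 / 0.735 ≈ 0.7116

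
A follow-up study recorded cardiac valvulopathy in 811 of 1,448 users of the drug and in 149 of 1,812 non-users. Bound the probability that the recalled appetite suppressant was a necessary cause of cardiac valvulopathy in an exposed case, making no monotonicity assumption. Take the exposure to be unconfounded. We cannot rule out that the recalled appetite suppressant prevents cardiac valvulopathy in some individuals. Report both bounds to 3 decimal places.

0.853 ≤ PN ≤ 1.000

p₁ = P(outcome | exposed) = 811/1448 = 0.56008
p₀ = P(outcome | unexposed) = 149/1812 = 0.08223
Under exogeneity alone the bounds on PN are max{0,(p₁−p₀)/p₁} ≤ PN ≤ min{1,(1−p₀)/p₁}.
  lower = (p₁ − p₀)/p₁ = 0.47785 / 0.56008 ≈ 0.8532
  upper = min{1, (1 − p₀)/p₁} = 0.91777 / 0.56008 ≈ 1.6386 → capped at 1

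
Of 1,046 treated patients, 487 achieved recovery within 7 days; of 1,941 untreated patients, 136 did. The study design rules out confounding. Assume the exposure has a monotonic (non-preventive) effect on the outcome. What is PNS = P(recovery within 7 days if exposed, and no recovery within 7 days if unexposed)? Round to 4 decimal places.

p₁ = P(outcome | exposed) = 487/1046 = 0.46558
p₀ = P(outcome | unexposed) = 136/1941 = 0.070067
Under exogeneity and monotonicity, PNS = p₁ − p₀.
PNS = 0.46558 − 0.070067 = 0.39552

PNS ≈ 0.3955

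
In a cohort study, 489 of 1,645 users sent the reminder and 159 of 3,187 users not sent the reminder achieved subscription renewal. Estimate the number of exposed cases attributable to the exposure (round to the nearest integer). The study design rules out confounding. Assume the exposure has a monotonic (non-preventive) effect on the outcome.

about 407 cases

p₁ = P(outcome | exposed) = 489/1645 = 0.29726
p₀ = P(outcome | unexposed) = 159/3187 = 0.04989
PN = (p₁ − p₀)/p₁ = (0.29726 − 0.04989) / 0.29726 ≈ 0.83217.
Attributable cases ≈ PN × (exposed cases) = 0.83217 × 489 ≈ 406.93.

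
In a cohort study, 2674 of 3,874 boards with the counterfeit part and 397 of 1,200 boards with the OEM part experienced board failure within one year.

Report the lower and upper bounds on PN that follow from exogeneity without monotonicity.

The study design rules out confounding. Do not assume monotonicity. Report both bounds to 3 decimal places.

p₁ = P(outcome | exposed) = 2674/3874 = 0.69024
p₀ = P(outcome | unexposed) = 397/1200 = 0.33083
Under exogeneity alone the bounds on PN are max{0,(p₁−p₀)/p₁} ≤ PN ≤ min{1,(1−p₀)/p₁}.
  lower = (p₁ − p₀)/p₁ = 0.35941 / 0.69024 ≈ 0.5207
  upper = min{1, (1 − p₀)/p₁} = 0.66917 / 0.69024 ≈ 0.9695

0.521 ≤ PN ≤ 0.969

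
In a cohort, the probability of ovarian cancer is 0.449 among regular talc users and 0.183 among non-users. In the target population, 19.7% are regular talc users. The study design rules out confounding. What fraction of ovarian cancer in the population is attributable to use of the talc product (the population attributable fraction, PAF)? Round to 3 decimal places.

PAF ≈ 0.223

Let p₁ = 0.449, p₀ = 0.183.
Overall risk P(Y=1) = π·p₁ + (1−π)·p₀ = 0.197×0.449 + 0.803×0.183 = 0.2354.
Under exogeneity, PAF = [P(Y=1) − p₀] / P(Y=1).
PAF = (0.2354 − 0.183) / 0.2354 ≈ 0.2226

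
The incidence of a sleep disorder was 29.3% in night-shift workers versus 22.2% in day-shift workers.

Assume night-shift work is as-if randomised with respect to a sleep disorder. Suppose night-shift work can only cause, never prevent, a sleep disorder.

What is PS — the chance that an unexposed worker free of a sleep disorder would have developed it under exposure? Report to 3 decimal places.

PS ≈ 0.091

p₁ = 0.293, p₀ = 0.222.
Under exogeneity and monotonicity, PS = (p₁ − p₀) / (1 − p₀).
PS = (0.293 − 0.222) / (1 − 0.222) = 0.071 / 0.778 ≈ 0.0913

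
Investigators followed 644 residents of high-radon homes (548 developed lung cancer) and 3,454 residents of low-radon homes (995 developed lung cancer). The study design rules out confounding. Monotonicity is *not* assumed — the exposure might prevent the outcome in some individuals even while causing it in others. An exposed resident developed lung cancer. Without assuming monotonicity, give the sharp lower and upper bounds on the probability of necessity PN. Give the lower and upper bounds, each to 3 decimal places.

p₁ = P(outcome | exposed) = 548/644 = 0.85093
p₀ = P(outcome | unexposed) = 995/3454 = 0.28807
Under exogeneity alone the bounds on PN are max{0,(p₁−p₀)/p₁} ≤ PN ≤ min{1,(1−p₀)/p₁}.
  lower = (p₁ − p₀)/p₁ = 0.56286 / 0.85093 ≈ 0.6615
  upper = min{1, (1 − p₀)/p₁} = 0.71193 / 0.85093 ≈ 0.8366

0.661 ≤ PN ≤ 0.837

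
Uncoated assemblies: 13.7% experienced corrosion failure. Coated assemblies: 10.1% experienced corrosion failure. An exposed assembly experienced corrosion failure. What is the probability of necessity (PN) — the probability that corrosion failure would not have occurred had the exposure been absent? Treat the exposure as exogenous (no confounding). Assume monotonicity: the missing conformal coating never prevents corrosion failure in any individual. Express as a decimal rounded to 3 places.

PN ≈ 0.263

p₁ = 0.137, p₀ = 0.101.
Under exogeneity and monotonicity, PN = (p₁ − p₀) / p₁.
PN = (0.137 − 0.101) / 0.137 = 0.036 / 0.137 ≈ 0.2628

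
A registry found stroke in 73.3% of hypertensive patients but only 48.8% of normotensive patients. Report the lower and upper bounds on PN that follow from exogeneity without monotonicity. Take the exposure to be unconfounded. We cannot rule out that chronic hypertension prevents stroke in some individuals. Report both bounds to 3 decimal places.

0.334 ≤ PN ≤ 0.698

p₁ = 0.733, p₀ = 0.488.
Under exogeneity alone the bounds on PN are max{0,(p₁−p₀)/p₁} ≤ PN ≤ min{1,(1−p₀)/p₁}.
  lower = (p₁ − p₀)/p₁ = 0.245 / 0.733 ≈ 0.3342
  upper = min{1, (1 − p₀)/p₁} = 0.512 / 0.733 ≈ 0.6985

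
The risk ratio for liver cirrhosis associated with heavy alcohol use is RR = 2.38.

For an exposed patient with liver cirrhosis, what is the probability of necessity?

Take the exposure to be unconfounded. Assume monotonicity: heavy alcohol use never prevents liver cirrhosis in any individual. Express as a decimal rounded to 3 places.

PN ≈ 0.580

Under exogeneity and monotonicity, PN = (RR − 1) / RR = 1 − 1/RR.
PN = (2.38 − 1) / 2.38 = 1.38 / 2.38 ≈ 0.5798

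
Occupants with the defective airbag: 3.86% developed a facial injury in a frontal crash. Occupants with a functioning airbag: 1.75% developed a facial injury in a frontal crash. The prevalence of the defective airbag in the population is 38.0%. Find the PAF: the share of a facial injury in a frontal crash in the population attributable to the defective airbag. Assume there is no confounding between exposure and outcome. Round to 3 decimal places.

p₁ = 0.0386, p₀ = 0.0175.
Overall risk P(Y=1) = π·p₁ + (1−π)·p₀ = 0.38×0.0386 + 0.62×0.0175 = 0.025518.
Under exogeneity, PAF = [P(Y=1) − p₀] / P(Y=1).
PAF = (0.025518 − 0.0175) / 0.025518 ≈ 0.3142

PAF ≈ 0.314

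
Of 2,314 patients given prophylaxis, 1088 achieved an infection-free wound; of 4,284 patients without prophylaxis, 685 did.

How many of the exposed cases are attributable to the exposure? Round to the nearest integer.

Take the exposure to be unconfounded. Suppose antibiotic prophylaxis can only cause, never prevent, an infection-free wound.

about 718 cases

p₁ = P(outcome | exposed) = 1088/2314 = 0.47018
p₀ = P(outcome | unexposed) = 685/4284 = 0.1599
PN = (p₁ − p₀)/p₁ = (0.47018 − 0.1599) / 0.47018 ≈ 0.65992.
Attributable cases ≈ PN × (exposed cases) = 0.65992 × 1088 ≈ 718.00.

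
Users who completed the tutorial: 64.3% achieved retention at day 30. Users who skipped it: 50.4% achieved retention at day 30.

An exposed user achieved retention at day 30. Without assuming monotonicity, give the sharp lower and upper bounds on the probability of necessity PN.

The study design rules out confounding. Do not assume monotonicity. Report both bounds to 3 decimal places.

p₁ = 0.643, p₀ = 0.504.
Under exogeneity alone the bounds on PN are max{0,(p₁−p₀)/p₁} ≤ PN ≤ min{1,(1−p₀)/p₁}.
  lower = (p₁ − p₀)/p₁ = 0.139 / 0.643 ≈ 0.2162
  upper = min{1, (1 − p₀)/p₁} = 0.496 / 0.643 ≈ 0.7714

0.216 ≤ PN ≤ 0.771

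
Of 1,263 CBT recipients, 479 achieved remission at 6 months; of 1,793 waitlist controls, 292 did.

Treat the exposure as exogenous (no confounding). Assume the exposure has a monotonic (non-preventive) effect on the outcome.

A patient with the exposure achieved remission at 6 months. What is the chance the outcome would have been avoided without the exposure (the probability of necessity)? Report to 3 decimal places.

p₁ = P(outcome | exposed) = 479/1263 = 0.37926
p₀ = P(outcome | unexposed) = 292/1793 = 0.16286
Under exogeneity and monotonicity, PN = (p₁ − p₀) / p₁.
PN = (0.37926 − 0.16286) / 0.37926 = 0.2164 / 0.37926 ≈ 0.5706

PN ≈ 0.571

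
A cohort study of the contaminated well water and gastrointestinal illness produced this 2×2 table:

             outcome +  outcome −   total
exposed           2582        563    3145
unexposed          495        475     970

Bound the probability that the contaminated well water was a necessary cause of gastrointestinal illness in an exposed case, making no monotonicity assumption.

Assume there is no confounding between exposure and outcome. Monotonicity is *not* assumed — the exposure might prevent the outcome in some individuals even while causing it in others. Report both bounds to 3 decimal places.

0.378 ≤ PN ≤ 0.596

p₁ = P(outcome | exposed) = 2582/3145 = 0.82099
p₀ = P(outcome | unexposed) = 495/970 = 0.51031
Under exogeneity alone the bounds on PN are max{0,(p₁−p₀)/p₁} ≤ PN ≤ min{1,(1−p₀)/p₁}.
  lower = (p₁ − p₀)/p₁ = 0.31068 / 0.82099 ≈ 0.3784
  upper = min{1, (1 − p₀)/p₁} = 0.48969 / 0.82099 ≈ 0.5965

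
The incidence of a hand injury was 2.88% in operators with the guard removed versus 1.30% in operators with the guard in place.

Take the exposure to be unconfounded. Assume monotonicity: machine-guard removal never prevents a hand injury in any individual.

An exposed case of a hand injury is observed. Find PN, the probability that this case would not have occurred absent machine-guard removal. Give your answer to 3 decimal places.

PN ≈ 0.549

p₁ = 0.0288, p₀ = 0.013.
Under exogeneity and monotonicity, PN = (p₁ − p₀) / p₁.
PN = (0.0288 − 0.013) / 0.0288 = 0.0158 / 0.0288 ≈ 0.5486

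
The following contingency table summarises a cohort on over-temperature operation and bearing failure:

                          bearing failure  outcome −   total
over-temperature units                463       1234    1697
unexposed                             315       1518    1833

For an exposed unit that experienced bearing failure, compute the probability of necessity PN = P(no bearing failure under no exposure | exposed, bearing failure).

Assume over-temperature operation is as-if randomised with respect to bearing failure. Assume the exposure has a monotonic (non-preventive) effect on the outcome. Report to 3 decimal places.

p₁ = P(outcome | exposed) = 463/1697 = 0.27283
p₀ = P(outcome | unexposed) = 315/1833 = 0.17185
Under exogeneity and monotonicity, PN = (p₁ − p₀)/p₁.
PN = (0.27283 − 0.17185) / 0.27283 ≈ 0.3701

PN ≈ 0.370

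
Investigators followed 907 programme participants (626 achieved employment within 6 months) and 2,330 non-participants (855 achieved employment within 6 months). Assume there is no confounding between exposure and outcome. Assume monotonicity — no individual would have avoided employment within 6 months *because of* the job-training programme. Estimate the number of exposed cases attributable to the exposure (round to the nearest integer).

p₁ = P(outcome | exposed) = 626/907 = 0.69019
p₀ = P(outcome | unexposed) = 855/2330 = 0.36695
PN = (p₁ − p₀)/p₁ = (0.69019 − 0.36695) / 0.69019 ≈ 0.46833.
Attributable cases ≈ PN × (exposed cases) = 0.46833 × 626 ≈ 293.17.

about 293 cases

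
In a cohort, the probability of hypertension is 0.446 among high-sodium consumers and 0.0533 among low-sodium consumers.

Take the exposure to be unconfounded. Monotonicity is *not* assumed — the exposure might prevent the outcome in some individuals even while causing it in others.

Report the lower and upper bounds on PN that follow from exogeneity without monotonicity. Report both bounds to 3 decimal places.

0.880 ≤ PN ≤ 1.000

Let p₁ = 0.446, p₀ = 0.0533.
Under exogeneity alone the bounds on PN are max{0,(p₁−p₀)/p₁} ≤ PN ≤ min{1,(1−p₀)/p₁}.
  lower = (p₁ − p₀)/p₁ = 0.3927 / 0.446 ≈ 0.8805
  upper = min{1, (1 − p₀)/p₁} = 0.9467 / 0.446 ≈ 2.1226 → capped at 1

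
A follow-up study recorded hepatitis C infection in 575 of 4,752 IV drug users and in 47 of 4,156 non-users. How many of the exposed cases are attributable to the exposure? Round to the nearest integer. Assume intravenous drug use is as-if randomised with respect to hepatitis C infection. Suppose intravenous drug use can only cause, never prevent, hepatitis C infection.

about 521 cases

p₁ = P(outcome | exposed) = 575/4752 = 0.121
p₀ = P(outcome | unexposed) = 47/4156 = 0.011309
PN = (p₁ − p₀)/p₁ = (0.121 − 0.011309) / 0.121 ≈ 0.90654.
Attributable cases ≈ PN × (exposed cases) = 0.90654 × 575 ≈ 521.26.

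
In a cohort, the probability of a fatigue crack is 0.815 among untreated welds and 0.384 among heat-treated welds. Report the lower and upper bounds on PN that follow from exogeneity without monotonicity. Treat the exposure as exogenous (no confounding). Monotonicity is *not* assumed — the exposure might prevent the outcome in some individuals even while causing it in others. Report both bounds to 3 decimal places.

Let p₁ = 0.815, p₀ = 0.384.
Under exogeneity alone the bounds on PN are max{0,(p₁−p₀)/p₁} ≤ PN ≤ min{1,(1−p₀)/p₁}.
  lower = (p₁ − p₀)/p₁ = 0.431 / 0.815 ≈ 0.5288
  upper = min{1, (1 − p₀)/p₁} = 0.616 / 0.815 ≈ 0.7558

0.529 ≤ PN ≤ 0.756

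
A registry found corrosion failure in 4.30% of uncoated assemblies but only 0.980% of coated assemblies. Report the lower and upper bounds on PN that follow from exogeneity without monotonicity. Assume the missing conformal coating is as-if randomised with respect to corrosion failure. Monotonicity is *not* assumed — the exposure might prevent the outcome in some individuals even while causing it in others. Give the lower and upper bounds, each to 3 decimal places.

p₁ = 0.043, p₀ = 0.0098.
Under exogeneity alone the bounds on PN are max{0,(p₁−p₀)/p₁} ≤ PN ≤ min{1,(1−p₀)/p₁}.
  lower = (p₁ − p₀)/p₁ = 0.0332 / 0.043 ≈ 0.7721
  upper = min{1, (1 − p₀)/p₁} = 0.9902 / 0.043 ≈ 23.0279 → capped at 1

0.772 ≤ PN ≤ 1.000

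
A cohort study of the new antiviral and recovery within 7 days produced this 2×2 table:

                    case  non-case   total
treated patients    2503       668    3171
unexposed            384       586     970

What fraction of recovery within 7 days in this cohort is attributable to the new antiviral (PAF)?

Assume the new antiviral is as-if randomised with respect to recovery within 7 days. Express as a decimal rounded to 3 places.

PAF ≈ 0.432

p₁ = P(outcome | exposed) = 2503/3171 = 0.78934
p₀ = P(outcome | unexposed) = 384/970 = 0.39588
Exposure prevalence π = 3171/4141 = 0.76576; overall risk P(Y=1) = 0.69717.
Under exogeneity, PAF = [P(Y=1) − p₀]/P(Y=1).
PAF = (0.69717 − 0.39588) / 0.69717 ≈ 0.4322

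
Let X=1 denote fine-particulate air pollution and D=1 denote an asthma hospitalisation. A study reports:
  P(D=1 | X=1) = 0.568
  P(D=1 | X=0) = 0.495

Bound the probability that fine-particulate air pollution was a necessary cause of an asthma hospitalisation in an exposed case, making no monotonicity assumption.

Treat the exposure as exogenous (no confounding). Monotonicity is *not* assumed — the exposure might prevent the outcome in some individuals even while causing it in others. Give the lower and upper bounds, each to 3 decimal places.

0.129 ≤ PN ≤ 0.889

Let p₁ = 0.568, p₀ = 0.495.
Under exogeneity alone the bounds on PN are max{0,(p₁−p₀)/p₁} ≤ PN ≤ min{1,(1−p₀)/p₁}.
  lower = (p₁ − p₀)/p₁ = 0.073 / 0.568 ≈ 0.1285
  upper = min{1, (1 − p₀)/p₁} = 0.505 / 0.568 ≈ 0.8891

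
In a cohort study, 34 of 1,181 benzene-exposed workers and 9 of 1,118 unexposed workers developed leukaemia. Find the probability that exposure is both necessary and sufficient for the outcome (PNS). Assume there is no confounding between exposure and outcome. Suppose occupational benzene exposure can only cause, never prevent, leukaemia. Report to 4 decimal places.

p₁ = P(outcome | exposed) = 34/1181 = 0.028789
p₀ = P(outcome | unexposed) = 9/1118 = 0.0080501
Under exogeneity and monotonicity, PNS = p₁ − p₀.
PNS = 0.028789 − 0.0080501 = 0.020739

PNS ≈ 0.0207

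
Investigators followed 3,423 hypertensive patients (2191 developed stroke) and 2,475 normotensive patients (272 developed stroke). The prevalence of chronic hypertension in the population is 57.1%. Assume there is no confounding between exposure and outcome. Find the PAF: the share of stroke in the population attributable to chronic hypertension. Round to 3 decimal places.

p₁ = P(outcome | exposed) = 2191/3423 = 0.64008
p₀ = P(outcome | unexposed) = 272/2475 = 0.1099
Overall risk P(Y=1) = π·p₁ + (1−π)·p₀ = 0.571×0.64008 + 0.429×0.1099 = 0.41263.
Under exogeneity, PAF = [P(Y=1) − p₀] / P(Y=1).
PAF = (0.41263 − 0.1099) / 0.41263 ≈ 0.7337

PAF ≈ 0.734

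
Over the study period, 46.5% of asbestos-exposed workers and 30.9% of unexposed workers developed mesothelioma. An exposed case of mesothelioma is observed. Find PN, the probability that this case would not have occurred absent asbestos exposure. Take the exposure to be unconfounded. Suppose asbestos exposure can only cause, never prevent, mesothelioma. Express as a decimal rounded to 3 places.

p₁ = 0.465, p₀ = 0.309.
Under exogeneity and monotonicity, PN = (p₁ − p₀) / p₁.
PN = (0.465 − 0.309) / 0.465 = 0.156 / 0.465 ≈ 0.3355

PN ≈ 0.335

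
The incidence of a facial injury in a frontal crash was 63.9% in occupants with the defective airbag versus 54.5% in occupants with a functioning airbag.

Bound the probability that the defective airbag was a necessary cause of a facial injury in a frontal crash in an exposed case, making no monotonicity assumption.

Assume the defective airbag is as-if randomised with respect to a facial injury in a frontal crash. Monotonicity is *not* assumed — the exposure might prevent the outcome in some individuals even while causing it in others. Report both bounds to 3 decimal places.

p₁ = 0.639, p₀ = 0.545.
Under exogeneity alone the bounds on PN are max{0,(p₁−p₀)/p₁} ≤ PN ≤ min{1,(1−p₀)/p₁}.
  lower = (p₁ − p₀)/p₁ = 0.094 / 0.639 ≈ 0.1471
  upper = min{1, (1 − p₀)/p₁} = 0.455 / 0.639 ≈ 0.7121

0.147 ≤ PN ≤ 0.712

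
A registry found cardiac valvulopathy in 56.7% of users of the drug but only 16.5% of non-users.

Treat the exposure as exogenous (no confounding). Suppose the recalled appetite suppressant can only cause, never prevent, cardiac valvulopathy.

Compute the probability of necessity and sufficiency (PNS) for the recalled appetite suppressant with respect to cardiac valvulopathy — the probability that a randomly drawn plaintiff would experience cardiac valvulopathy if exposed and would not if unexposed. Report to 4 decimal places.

PNS ≈ 0.4020

p₁ = 0.567, p₀ = 0.165.
Under exogeneity and monotonicity, PNS = p₁ − p₀.
PNS = 0.567 − 0.165 = 0.402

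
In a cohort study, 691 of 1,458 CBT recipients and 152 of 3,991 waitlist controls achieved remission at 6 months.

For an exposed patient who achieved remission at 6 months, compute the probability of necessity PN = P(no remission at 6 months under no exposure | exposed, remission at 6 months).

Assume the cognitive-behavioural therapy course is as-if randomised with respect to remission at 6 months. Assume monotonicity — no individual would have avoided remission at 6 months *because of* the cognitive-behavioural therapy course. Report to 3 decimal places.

PN ≈ 0.920

p₁ = P(outcome | exposed) = 691/1458 = 0.47394
p₀ = P(outcome | unexposed) = 152/3991 = 0.038086
Under exogeneity and monotonicity, PN = (p₁ − p₀) / p₁.
PN = (0.47394 − 0.038086) / 0.47394 = 0.43585 / 0.47394 ≈ 0.9196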